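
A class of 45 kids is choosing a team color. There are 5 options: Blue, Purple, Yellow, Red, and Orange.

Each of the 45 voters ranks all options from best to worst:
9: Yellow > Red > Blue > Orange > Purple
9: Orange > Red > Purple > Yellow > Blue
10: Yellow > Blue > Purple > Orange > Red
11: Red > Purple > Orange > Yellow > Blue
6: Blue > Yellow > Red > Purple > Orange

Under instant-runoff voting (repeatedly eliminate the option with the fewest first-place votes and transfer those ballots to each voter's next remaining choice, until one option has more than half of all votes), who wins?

Round 1: Blue 6, Purple 0, Yellow 19, Red 11, Orange 9. Purple eliminated.
Round 2: Blue 6, Yellow 19, Red 11, Orange 9. Blue eliminated.
Round 3: Yellow 25, Red 11, Orange 9. Yellow has a majority (≥23).

Yellow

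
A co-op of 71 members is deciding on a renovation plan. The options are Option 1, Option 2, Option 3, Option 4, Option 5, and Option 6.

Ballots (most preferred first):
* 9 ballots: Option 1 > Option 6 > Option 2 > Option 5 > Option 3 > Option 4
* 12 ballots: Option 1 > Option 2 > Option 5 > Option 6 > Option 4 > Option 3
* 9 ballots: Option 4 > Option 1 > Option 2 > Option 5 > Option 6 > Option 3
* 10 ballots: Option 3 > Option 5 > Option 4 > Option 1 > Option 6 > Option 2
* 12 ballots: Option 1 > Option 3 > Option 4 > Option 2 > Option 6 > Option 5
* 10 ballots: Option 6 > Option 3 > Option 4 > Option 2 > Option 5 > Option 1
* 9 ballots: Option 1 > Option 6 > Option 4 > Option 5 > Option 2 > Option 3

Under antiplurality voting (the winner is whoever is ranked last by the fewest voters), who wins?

Option 6

Last-place votes: Option 1 10, Option 2 10, Option 3 30, Option 4 9, Option 5 12, Option 6 0.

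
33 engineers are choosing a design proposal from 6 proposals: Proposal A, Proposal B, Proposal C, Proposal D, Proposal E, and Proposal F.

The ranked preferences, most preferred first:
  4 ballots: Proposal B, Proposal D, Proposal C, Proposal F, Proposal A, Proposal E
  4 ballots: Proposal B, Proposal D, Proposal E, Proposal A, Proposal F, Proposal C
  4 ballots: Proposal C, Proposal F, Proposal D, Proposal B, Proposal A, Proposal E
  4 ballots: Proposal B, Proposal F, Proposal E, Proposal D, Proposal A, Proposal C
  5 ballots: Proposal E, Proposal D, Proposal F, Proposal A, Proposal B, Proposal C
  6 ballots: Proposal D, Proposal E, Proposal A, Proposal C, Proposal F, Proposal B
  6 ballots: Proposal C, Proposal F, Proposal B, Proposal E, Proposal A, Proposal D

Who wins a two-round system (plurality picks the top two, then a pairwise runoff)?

Proposal B

Round 1 first-place votes: Proposal A 0, Proposal B 12, Proposal C 10, Proposal D 6, Proposal E 5, Proposal F 0. Proposal B and Proposal C advance.
Runoff: Proposal B is ranked above Proposal C on 17 ballots, Proposal C above Proposal B on 16.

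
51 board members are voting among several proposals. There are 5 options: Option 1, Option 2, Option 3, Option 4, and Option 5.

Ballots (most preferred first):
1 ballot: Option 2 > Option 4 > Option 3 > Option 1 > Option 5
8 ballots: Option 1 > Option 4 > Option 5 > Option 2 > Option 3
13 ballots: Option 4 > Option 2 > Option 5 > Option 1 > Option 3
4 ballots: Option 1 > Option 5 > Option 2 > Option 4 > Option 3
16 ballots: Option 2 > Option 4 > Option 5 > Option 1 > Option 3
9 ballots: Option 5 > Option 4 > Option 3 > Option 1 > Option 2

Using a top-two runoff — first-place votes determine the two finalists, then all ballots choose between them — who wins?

Option 4

Round 1 first-place votes: Option 1 12, Option 2 17, Option 3 0, Option 4 13, Option 5 9. Option 2 and Option 4 advance.
Runoff: Option 2 is ranked above Option 4 on 21 ballots, Option 4 above Option 2 on 30.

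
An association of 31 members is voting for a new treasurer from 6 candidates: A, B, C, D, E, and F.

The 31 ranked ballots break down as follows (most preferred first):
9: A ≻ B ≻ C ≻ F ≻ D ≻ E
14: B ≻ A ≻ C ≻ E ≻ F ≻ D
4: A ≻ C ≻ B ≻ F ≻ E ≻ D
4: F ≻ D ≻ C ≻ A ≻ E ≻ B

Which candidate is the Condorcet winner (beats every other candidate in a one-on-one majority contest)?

A vs B: 17–14
A vs C: 27–4
A vs D: 27–4
A vs E: 31–0
A vs F: 27–4
A beats every other candidate.

A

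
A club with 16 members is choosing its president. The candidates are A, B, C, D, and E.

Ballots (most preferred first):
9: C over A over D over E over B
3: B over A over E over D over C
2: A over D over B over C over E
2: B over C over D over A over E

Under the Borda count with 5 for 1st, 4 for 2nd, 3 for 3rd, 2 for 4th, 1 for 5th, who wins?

A: 9×4 + 3×4 + 2×5 + 2×2 = 62
B: 9×1 + 3×5 + 2×3 + 2×5 = 40
C: 9×5 + 3×1 + 2×2 + 2×4 = 60
D: 9×3 + 3×2 + 2×4 + 2×3 = 47
E: 9×2 + 3×3 + 2×1 + 2×1 = 31

A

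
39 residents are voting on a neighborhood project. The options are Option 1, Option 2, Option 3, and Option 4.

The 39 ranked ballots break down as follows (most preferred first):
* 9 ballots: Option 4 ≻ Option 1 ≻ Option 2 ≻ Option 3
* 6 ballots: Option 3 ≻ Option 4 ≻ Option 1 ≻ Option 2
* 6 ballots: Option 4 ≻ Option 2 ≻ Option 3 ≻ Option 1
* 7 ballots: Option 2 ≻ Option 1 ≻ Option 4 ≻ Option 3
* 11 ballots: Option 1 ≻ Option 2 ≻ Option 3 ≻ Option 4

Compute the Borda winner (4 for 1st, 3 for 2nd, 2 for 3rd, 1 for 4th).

Option 1: 9×3 + 6×2 + 6×1 + 7×3 + 11×4 = 110
Option 2: 9×2 + 6×1 + 6×3 + 7×4 + 11×3 = 103
Option 3: 9×1 + 6×4 + 6×2 + 7×1 + 11×2 = 74
Option 4: 9×4 + 6×3 + 6×4 + 7×2 + 11×1 = 103

Option 1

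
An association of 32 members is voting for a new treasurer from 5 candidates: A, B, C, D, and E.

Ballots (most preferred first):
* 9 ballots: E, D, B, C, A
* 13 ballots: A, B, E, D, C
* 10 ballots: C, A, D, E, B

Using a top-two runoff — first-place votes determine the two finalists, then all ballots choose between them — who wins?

C

Round 1 first-place votes: A 13, B 0, C 10, D 0, E 9. A and C advance.
Runoff: A is ranked above C on 13 ballots, C above A on 19.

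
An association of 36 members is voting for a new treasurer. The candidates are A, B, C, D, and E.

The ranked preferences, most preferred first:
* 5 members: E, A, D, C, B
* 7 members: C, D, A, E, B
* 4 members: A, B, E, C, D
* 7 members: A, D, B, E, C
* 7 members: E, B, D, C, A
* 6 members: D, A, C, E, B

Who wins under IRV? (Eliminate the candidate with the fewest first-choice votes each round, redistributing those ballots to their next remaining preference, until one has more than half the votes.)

Round 1: A 11, B 0, C 7, D 6, E 12. B eliminated.
Round 2: A 11, C 7, D 6, E 12. D eliminated.
Round 3: A 17, C 7, E 12. C eliminated.
Round 4: A 24, E 12. A has a majority (≥19).

A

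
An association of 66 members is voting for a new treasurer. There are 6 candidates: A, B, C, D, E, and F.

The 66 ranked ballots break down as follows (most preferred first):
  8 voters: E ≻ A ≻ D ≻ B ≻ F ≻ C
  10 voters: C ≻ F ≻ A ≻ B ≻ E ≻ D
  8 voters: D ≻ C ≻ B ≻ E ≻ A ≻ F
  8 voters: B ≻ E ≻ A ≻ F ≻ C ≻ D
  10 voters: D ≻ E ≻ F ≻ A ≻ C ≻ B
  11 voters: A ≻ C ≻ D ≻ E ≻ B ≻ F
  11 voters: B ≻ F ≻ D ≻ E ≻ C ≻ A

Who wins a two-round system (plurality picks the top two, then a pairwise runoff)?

D

Round 1 first-place votes: A 11, B 19, C 10, D 18, E 8, F 0. B and D advance.
Runoff: B is ranked above D on 29 ballots, D above B on 37.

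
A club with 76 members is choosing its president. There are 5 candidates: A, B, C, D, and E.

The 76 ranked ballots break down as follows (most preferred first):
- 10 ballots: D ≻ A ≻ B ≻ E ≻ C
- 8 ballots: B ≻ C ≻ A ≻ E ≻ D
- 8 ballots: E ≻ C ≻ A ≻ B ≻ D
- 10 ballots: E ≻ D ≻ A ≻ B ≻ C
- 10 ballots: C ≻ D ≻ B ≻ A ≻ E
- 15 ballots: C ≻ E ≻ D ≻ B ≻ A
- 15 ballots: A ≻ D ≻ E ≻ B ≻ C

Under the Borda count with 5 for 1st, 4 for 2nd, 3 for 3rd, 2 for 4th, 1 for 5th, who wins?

D

A: 10×4 + 8×3 + 8×3 + 10×3 + 10×2 + 15×1 + 15×5 = 228
B: 10×3 + 8×5 + 8×2 + 10×2 + 10×3 + 15×2 + 15×2 = 196
C: 10×1 + 8×4 + 8×4 + 10×1 + 10×5 + 15×5 + 15×1 = 224
D: 10×5 + 8×1 + 8×1 + 10×4 + 10×4 + 15×3 + 15×4 = 251
E: 10×2 + 8×2 + 8×5 + 10×5 + 10×1 + 15×4 + 15×3 = 241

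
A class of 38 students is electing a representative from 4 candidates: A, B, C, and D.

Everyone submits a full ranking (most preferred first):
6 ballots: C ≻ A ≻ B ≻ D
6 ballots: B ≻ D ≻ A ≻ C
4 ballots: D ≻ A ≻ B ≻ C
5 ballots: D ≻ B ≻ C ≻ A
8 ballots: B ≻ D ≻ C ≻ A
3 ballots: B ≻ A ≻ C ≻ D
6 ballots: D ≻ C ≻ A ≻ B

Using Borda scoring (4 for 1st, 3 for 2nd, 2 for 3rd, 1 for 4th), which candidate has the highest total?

D

A: 6×3 + 6×2 + 4×3 + 5×1 + 8×1 + 3×3 + 6×2 = 76
B: 6×2 + 6×4 + 4×2 + 5×3 + 8×4 + 3×4 + 6×1 = 109
C: 6×4 + 6×1 + 4×1 + 5×2 + 8×2 + 3×2 + 6×3 = 84
D: 6×1 + 6×3 + 4×4 + 5×4 + 8×3 + 3×1 + 6×4 = 111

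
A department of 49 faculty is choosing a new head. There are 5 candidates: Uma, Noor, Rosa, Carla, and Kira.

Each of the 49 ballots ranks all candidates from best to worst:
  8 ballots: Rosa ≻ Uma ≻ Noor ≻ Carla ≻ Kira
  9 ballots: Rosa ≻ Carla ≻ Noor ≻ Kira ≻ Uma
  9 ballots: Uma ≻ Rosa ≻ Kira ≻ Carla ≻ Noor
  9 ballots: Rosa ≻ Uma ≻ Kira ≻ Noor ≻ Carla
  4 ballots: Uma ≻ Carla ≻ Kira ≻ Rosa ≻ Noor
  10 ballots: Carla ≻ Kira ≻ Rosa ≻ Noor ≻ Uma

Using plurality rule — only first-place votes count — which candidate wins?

First-place votes: Uma 13, Noor 0, Rosa 26, Carla 10, Kira 0.

Rosa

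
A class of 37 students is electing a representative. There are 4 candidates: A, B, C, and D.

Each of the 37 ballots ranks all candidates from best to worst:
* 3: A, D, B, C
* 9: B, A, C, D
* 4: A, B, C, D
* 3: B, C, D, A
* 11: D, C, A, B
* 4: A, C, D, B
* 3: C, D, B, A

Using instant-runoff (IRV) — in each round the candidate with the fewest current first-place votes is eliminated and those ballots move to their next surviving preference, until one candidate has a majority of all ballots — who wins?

D

Round 1: A 11, B 12, C 3, D 11. C eliminated.
Round 2: A 11, B 12, D 14. A eliminated.
Round 3: B 16, D 21. D has a majority (≥19).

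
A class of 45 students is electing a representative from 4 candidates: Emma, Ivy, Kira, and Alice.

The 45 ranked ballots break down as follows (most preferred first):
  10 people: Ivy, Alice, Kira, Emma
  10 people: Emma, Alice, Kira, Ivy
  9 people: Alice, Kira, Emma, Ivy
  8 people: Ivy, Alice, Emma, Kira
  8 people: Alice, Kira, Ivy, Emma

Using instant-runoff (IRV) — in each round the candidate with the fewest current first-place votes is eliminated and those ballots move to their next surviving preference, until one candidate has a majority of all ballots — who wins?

Alice

Round 1: Emma 10, Ivy 18, Kira 0, Alice 17. Kira eliminated.
Round 2: Emma 10, Ivy 18, Alice 17. Emma eliminated.
Round 3: Ivy 18, Alice 27. Alice has a majority (≥23).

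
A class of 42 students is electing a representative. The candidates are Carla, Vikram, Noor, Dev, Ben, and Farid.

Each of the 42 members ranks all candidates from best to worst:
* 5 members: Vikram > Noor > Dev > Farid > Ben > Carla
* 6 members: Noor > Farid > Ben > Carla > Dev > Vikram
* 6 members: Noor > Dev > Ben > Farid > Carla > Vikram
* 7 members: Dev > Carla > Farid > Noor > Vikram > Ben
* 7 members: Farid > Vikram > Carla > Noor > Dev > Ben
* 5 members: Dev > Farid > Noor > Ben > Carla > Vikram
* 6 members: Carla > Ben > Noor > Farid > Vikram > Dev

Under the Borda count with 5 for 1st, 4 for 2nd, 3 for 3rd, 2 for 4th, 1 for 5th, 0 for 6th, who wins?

Noor

Carla: 5×0 + 6×2 + 6×1 + 7×4 + 7×3 + 5×1 + 6×5 = 102
Vikram: 5×5 + 6×0 + 6×0 + 7×1 + 7×4 + 5×0 + 6×1 = 66
Noor: 5×4 + 6×5 + 6×5 + 7×2 + 7×2 + 5×3 + 6×3 = 141
Dev: 5×3 + 6×1 + 6×4 + 7×5 + 7×1 + 5×5 + 6×0 = 112
Ben: 5×1 + 6×3 + 6×3 + 7×0 + 7×0 + 5×2 + 6×4 = 75
Farid: 5×2 + 6×4 + 6×2 + 7×3 + 7×5 + 5×4 + 6×2 = 134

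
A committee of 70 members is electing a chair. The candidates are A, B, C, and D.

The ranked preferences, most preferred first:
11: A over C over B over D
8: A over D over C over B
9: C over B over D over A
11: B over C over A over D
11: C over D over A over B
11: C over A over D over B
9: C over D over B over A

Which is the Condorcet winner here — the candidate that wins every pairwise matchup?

C vs A: 51–19
C vs B: 59–11
C vs D: 62–8
C beats every other candidate.

C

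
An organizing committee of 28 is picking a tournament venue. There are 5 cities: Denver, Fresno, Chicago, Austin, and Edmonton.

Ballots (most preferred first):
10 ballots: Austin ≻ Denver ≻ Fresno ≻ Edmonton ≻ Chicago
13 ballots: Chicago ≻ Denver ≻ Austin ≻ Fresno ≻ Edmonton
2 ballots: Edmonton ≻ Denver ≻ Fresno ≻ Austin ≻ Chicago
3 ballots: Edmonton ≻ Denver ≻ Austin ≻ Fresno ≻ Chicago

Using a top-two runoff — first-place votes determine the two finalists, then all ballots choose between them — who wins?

Round 1 first-place votes: Denver 0, Fresno 0, Chicago 13, Austin 10, Edmonton 5. Chicago and Austin advance.
Runoff: Chicago is ranked above Austin on 13 ballots, Austin above Chicago on 15.

Austin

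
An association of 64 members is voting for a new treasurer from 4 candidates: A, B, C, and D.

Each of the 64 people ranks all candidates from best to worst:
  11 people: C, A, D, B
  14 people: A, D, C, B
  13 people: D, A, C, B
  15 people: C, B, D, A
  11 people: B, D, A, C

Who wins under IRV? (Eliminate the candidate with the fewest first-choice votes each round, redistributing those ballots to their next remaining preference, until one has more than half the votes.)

D

Round 1: A 14, B 11, C 26, D 13. B eliminated.
Round 2: A 14, C 26, D 24. A eliminated.
Round 3: C 26, D 38. D has a majority (≥33).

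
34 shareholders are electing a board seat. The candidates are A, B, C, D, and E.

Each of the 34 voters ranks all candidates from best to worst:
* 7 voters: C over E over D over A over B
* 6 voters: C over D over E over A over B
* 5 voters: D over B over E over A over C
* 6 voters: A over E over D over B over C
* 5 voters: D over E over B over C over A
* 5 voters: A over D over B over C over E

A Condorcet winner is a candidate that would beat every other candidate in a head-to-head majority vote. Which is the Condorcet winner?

D vs A: 23–11
D vs B: 34–0
D vs C: 21–13
D vs E: 21–13
D beats every other candidate.

D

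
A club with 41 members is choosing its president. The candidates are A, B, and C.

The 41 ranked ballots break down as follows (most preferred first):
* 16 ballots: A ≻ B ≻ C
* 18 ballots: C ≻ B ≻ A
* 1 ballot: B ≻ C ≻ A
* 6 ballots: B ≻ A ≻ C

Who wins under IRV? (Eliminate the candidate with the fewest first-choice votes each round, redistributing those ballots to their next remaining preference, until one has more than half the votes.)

Round 1: A 16, B 7, C 18. B eliminated.
Round 2: A 22, C 19. A has a majority (≥21).

A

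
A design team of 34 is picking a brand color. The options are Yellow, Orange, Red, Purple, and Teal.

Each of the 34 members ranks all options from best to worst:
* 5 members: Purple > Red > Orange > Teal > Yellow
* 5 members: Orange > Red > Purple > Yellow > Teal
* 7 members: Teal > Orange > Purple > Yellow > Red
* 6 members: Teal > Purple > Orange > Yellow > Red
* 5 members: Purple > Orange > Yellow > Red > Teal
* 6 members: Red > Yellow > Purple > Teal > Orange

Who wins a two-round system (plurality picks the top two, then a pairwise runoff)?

Round 1 first-place votes: Yellow 0, Orange 5, Red 6, Purple 10, Teal 13. Teal and Purple advance.
Runoff: Teal is ranked above Purple on 13 ballots, Purple above Teal on 21.

Purple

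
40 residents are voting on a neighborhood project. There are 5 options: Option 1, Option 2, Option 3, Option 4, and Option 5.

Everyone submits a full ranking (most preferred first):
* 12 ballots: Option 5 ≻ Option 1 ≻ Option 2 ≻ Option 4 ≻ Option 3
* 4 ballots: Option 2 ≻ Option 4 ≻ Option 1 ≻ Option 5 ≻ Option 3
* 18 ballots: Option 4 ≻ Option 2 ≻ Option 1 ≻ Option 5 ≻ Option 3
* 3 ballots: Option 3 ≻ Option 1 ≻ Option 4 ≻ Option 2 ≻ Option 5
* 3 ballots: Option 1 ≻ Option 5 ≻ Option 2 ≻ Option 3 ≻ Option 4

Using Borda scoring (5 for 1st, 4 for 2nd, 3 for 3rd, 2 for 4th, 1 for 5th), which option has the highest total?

Option 2

Option 1: 12×4 + 4×3 + 18×3 + 3×4 + 3×5 = 141
Option 2: 12×3 + 4×5 + 18×4 + 3×2 + 3×3 = 143
Option 3: 12×1 + 4×1 + 18×1 + 3×5 + 3×2 = 55
Option 4: 12×2 + 4×4 + 18×5 + 3×3 + 3×1 = 142
Option 5: 12×5 + 4×2 + 18×2 + 3×1 + 3×4 = 119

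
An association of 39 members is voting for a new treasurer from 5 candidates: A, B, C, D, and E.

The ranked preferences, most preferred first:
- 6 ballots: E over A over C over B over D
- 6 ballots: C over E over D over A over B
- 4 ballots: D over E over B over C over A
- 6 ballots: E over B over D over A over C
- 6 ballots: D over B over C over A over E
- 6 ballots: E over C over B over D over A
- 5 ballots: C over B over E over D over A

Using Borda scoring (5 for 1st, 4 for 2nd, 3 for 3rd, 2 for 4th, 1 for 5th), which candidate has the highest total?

E

A: 6×4 + 6×2 + 4×1 + 6×2 + 6×2 + 6×1 + 5×1 = 75
B: 6×2 + 6×1 + 4×3 + 6×4 + 6×4 + 6×3 + 5×4 = 116
C: 6×3 + 6×5 + 4×2 + 6×1 + 6×3 + 6×4 + 5×5 = 129
D: 6×1 + 6×3 + 4×5 + 6×3 + 6×5 + 6×2 + 5×2 = 114
E: 6×5 + 6×4 + 4×4 + 6×5 + 6×1 + 6×5 + 5×3 = 151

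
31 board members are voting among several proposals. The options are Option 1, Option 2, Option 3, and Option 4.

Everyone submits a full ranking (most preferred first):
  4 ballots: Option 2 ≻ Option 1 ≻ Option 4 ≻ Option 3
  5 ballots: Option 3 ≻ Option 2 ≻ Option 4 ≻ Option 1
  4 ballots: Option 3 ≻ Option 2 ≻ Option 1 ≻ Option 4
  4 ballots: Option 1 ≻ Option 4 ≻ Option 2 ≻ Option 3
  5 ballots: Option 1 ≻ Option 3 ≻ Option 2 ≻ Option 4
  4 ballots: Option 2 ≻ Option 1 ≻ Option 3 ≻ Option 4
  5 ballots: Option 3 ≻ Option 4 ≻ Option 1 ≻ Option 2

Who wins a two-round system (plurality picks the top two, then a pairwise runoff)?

Option 1

Round 1 first-place votes: Option 1 9, Option 2 8, Option 3 14, Option 4 0. Option 3 and Option 1 advance.
Runoff: Option 3 is ranked above Option 1 on 14 ballots, Option 1 above Option 3 on 17.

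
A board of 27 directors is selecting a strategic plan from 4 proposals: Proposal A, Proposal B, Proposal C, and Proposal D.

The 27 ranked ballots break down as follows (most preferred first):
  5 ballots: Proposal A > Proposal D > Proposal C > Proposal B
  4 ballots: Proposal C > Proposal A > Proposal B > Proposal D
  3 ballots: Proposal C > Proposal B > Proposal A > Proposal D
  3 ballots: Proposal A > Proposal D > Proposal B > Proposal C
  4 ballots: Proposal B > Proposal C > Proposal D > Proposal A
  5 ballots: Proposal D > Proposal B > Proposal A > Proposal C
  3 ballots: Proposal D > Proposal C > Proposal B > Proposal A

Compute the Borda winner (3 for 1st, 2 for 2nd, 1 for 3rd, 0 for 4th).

Proposal A: 5×3 + 4×2 + 3×1 + 3×3 + 4×0 + 5×1 + 3×0 = 40
Proposal B: 5×0 + 4×1 + 3×2 + 3×1 + 4×3 + 5×2 + 3×1 = 38
Proposal C: 5×1 + 4×3 + 3×3 + 3×0 + 4×2 + 5×0 + 3×2 = 40
Proposal D: 5×2 + 4×0 + 3×0 + 3×2 + 4×1 + 5×3 + 3×3 = 44

Proposal D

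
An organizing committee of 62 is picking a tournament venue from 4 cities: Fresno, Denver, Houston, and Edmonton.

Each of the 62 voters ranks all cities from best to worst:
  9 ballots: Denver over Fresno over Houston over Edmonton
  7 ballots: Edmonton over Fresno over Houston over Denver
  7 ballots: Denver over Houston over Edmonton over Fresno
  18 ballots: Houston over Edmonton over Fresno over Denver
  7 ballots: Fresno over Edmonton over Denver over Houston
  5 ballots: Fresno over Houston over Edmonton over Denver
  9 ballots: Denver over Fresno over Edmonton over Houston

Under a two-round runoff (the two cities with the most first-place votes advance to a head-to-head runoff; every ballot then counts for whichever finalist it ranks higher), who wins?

Round 1 first-place votes: Fresno 12, Denver 25, Houston 18, Edmonton 7. Denver and Houston advance.
Runoff: Denver is ranked above Houston on 32 ballots, Houston above Denver on 30.

Denver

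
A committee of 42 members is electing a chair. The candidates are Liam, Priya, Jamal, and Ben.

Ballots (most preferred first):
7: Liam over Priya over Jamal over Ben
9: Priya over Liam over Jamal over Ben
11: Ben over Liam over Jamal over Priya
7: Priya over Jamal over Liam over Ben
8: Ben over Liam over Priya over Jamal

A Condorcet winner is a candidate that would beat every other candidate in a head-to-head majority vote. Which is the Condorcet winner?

Liam

Liam vs Priya: 26–16
Liam vs Jamal: 35–7
Liam vs Ben: 23–19
Liam beats every other candidate.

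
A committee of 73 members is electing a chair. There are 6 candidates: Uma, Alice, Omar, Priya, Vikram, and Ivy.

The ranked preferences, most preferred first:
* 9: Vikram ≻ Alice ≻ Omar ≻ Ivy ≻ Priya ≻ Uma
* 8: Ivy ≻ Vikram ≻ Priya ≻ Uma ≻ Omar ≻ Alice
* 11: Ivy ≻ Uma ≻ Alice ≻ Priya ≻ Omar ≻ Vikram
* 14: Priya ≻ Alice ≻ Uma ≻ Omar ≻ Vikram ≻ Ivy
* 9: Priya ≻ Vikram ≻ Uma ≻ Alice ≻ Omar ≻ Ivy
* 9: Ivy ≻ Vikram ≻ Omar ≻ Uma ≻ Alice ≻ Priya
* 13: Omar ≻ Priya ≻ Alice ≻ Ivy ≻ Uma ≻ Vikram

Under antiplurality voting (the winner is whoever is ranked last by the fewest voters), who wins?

Omar

Last-place votes: Uma 9, Alice 8, Omar 0, Priya 9, Vikram 24, Ivy 23.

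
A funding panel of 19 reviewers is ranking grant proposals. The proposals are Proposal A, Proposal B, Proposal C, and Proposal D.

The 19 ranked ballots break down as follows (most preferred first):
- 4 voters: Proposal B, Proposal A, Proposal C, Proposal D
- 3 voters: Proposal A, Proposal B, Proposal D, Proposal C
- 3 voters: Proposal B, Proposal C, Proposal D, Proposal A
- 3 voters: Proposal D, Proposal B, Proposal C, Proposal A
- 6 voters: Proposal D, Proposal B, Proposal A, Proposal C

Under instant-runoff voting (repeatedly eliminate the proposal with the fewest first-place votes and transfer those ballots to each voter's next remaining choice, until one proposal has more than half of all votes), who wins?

Round 1: Proposal A 3, Proposal B 7, Proposal C 0, Proposal D 9. Proposal C eliminated.
Round 2: Proposal A 3, Proposal B 7, Proposal D 9. Proposal A eliminated.
Round 3: Proposal B 10, Proposal D 9. Proposal B has a majority (≥10).

Proposal B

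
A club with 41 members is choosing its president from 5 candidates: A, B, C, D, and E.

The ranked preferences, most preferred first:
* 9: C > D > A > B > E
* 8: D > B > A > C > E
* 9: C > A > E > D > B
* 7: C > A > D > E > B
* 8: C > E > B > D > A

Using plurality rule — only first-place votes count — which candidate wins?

First-place votes: A 0, B 0, C 33, D 8, E 0.

C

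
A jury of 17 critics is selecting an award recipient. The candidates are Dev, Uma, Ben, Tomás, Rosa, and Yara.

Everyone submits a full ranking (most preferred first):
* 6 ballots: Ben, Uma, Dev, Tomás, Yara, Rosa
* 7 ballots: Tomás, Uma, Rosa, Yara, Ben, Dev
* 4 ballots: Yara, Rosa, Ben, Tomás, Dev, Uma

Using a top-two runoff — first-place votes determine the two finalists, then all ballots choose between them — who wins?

Ben

Round 1 first-place votes: Dev 0, Uma 0, Ben 6, Tomás 7, Rosa 0, Yara 4. Tomás and Ben advance.
Runoff: Tomás is ranked above Ben on 7 ballots, Ben above Tomás on 10.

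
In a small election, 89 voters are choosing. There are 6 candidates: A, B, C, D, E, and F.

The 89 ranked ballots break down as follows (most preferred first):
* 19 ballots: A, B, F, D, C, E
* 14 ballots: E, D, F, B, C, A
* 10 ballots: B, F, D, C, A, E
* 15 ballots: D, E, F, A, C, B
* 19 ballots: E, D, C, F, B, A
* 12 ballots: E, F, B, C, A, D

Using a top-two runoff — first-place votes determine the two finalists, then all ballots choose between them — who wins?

E

Round 1 first-place votes: A 19, B 10, C 0, D 15, E 45, F 0. E and A advance.
Runoff: E is ranked above A on 60 ballots, A above E on 29.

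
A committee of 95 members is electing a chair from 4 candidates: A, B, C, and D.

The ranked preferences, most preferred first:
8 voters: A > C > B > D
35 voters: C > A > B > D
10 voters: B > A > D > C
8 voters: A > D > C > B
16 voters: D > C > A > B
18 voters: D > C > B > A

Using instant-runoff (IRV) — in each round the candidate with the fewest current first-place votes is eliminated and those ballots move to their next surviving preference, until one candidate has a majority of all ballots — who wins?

D

Round 1: A 16, B 10, C 35, D 34. B eliminated.
Round 2: A 26, C 35, D 34. A eliminated.
Round 3: C 43, D 52. D has a majority (≥48).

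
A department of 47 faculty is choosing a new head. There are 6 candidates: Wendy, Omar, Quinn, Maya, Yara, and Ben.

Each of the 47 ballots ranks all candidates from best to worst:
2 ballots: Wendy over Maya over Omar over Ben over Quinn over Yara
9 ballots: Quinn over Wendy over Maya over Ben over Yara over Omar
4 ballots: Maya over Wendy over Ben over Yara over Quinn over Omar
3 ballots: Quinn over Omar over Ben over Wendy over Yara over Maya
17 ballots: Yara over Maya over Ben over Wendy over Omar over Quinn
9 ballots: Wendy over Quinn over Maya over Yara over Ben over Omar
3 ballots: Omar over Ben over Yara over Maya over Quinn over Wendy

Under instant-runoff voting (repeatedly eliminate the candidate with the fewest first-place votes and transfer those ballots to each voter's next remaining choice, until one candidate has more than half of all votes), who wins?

Wendy

Round 1: Wendy 11, Omar 3, Quinn 12, Maya 4, Yara 17, Ben 0. Ben eliminated.
Round 2: Wendy 11, Omar 3, Quinn 12, Maya 4, Yara 17. Omar eliminated.
Round 3: Wendy 11, Quinn 12, Maya 4, Yara 20. Maya eliminated.
Round 4: Wendy 15, Quinn 12, Yara 20. Quinn eliminated.
Round 5: Wendy 27, Yara 20. Wendy has a majority (≥24).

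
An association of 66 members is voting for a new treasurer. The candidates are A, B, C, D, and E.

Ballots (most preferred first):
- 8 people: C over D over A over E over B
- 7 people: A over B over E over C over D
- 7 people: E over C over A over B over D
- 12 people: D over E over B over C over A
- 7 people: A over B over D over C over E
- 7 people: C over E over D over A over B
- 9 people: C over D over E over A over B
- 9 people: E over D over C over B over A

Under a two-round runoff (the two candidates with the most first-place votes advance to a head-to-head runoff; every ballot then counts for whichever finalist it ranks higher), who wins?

Round 1 first-place votes: A 14, B 0, C 24, D 12, E 16. C and E advance.
Runoff: C is ranked above E on 31 ballots, E above C on 35.

E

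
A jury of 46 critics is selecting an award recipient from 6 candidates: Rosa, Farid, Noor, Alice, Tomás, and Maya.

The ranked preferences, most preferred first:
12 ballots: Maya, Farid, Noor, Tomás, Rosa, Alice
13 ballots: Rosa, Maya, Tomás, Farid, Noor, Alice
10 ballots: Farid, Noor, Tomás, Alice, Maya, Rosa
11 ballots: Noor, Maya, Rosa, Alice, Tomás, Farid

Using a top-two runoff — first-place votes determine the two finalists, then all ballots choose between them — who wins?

Maya

Round 1 first-place votes: Rosa 13, Farid 10, Noor 11, Alice 0, Tomás 0, Maya 12. Rosa and Maya advance.
Runoff: Rosa is ranked above Maya on 13 ballots, Maya above Rosa on 33.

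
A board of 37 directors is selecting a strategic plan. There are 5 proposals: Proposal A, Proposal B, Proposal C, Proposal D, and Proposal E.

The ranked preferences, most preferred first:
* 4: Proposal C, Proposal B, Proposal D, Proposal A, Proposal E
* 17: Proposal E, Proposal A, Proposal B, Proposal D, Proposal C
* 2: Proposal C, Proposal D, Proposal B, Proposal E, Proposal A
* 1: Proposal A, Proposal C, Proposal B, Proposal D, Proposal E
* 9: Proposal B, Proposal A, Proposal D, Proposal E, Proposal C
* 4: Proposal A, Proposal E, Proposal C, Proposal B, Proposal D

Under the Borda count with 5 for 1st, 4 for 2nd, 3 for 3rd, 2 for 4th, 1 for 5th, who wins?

Proposal A: 4×2 + 17×4 + 2×1 + 1×5 + 9×4 + 4×5 = 139
Proposal B: 4×4 + 17×3 + 2×3 + 1×3 + 9×5 + 4×2 = 129
Proposal C: 4×5 + 17×1 + 2×5 + 1×4 + 9×1 + 4×3 = 72
Proposal D: 4×3 + 17×2 + 2×4 + 1×2 + 9×3 + 4×1 = 87
Proposal E: 4×1 + 17×5 + 2×2 + 1×1 + 9×2 + 4×4 = 128

Proposal A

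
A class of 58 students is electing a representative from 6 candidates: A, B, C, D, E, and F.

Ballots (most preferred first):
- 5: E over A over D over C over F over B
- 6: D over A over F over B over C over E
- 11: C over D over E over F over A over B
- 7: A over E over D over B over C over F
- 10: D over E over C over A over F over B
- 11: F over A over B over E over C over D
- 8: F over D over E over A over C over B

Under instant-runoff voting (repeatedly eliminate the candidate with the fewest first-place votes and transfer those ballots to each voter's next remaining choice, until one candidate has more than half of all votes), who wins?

D

Round 1: A 7, B 0, C 11, D 16, E 5, F 19. B eliminated.
Round 2: A 7, C 11, D 16, E 5, F 19. E eliminated.
Round 3: A 12, C 11, D 16, F 19. C eliminated.
Round 4: A 12, D 27, F 19. A eliminated.
Round 5: D 39, F 19. D has a majority (≥30).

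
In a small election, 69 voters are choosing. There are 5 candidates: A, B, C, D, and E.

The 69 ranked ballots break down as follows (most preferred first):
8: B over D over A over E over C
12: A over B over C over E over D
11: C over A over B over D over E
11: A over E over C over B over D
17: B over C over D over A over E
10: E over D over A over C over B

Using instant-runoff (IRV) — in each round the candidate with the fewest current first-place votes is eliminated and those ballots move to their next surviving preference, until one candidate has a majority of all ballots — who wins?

Round 1: A 23, B 25, C 11, D 0, E 10. D eliminated.
Round 2: A 23, B 25, C 11, E 10. E eliminated.
Round 3: A 33, B 25, C 11. C eliminated.
Round 4: A 44, B 25. A has a majority (≥35).

A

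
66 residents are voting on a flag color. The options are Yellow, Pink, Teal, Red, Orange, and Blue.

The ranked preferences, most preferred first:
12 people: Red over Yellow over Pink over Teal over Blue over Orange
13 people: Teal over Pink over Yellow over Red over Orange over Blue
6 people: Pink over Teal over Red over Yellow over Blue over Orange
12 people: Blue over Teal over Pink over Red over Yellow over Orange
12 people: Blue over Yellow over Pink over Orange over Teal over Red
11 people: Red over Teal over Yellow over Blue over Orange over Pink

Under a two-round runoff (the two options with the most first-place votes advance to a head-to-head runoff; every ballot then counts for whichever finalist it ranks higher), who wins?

Round 1 first-place votes: Yellow 0, Pink 6, Teal 13, Red 23, Orange 0, Blue 24. Blue and Red advance.
Runoff: Blue is ranked above Red on 24 ballots, Red above Blue on 42.

Red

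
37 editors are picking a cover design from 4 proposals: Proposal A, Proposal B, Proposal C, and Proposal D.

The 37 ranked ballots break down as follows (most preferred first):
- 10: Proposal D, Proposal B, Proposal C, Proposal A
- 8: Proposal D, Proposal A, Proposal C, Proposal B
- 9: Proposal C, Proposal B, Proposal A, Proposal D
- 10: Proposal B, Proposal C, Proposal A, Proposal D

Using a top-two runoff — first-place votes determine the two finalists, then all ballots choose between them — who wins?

Round 1 first-place votes: Proposal A 0, Proposal B 10, Proposal C 9, Proposal D 18. Proposal D and Proposal B advance.
Runoff: Proposal D is ranked above Proposal B on 18 ballots, Proposal B above Proposal D on 19.

Proposal B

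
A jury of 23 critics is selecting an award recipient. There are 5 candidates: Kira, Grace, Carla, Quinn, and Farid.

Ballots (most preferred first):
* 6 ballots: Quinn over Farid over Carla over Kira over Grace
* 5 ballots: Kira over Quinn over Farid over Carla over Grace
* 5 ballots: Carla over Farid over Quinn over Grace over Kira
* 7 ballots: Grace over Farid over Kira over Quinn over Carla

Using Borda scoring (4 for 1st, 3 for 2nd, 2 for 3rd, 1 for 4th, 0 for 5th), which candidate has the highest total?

Kira: 6×1 + 5×4 + 5×0 + 7×2 = 40
Grace: 6×0 + 5×0 + 5×1 + 7×4 = 33
Carla: 6×2 + 5×1 + 5×4 + 7×0 = 37
Quinn: 6×4 + 5×3 + 5×2 + 7×1 = 56
Farid: 6×3 + 5×2 + 5×3 + 7×3 = 64

Farid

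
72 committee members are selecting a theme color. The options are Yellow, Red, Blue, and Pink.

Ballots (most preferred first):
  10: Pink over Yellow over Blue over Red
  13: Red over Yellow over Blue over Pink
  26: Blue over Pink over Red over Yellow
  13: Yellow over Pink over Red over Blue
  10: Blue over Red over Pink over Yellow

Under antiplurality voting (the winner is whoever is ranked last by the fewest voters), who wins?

Last-place votes: Yellow 36, Red 10, Blue 13, Pink 13.

Red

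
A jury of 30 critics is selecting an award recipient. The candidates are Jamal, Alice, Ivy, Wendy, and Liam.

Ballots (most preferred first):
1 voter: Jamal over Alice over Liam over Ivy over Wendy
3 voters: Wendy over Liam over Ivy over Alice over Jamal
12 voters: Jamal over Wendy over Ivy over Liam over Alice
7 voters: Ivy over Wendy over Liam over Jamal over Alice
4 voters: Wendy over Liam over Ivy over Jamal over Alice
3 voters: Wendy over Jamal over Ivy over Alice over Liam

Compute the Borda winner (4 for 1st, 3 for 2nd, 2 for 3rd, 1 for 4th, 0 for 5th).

Wendy

Jamal: 1×4 + 3×0 + 12×4 + 7×1 + 4×1 + 3×3 = 72
Alice: 1×3 + 3×1 + 12×0 + 7×0 + 4×0 + 3×1 = 9
Ivy: 1×1 + 3×2 + 12×2 + 7×4 + 4×2 + 3×2 = 73
Wendy: 1×0 + 3×4 + 12×3 + 7×3 + 4×4 + 3×4 = 97
Liam: 1×2 + 3×3 + 12×1 + 7×2 + 4×3 + 3×0 = 49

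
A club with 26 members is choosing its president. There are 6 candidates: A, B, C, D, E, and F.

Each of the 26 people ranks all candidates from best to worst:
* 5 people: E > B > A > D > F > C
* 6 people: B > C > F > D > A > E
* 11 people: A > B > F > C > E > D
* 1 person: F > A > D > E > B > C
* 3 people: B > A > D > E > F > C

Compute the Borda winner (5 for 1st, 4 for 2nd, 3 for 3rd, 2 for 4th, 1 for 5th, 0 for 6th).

A: 5×3 + 6×1 + 11×5 + 1×4 + 3×4 = 92
B: 5×4 + 6×5 + 11×4 + 1×1 + 3×5 = 110
C: 5×0 + 6×4 + 11×2 + 1×0 + 3×0 = 46
D: 5×2 + 6×2 + 11×0 + 1×3 + 3×3 = 34
E: 5×5 + 6×0 + 11×1 + 1×2 + 3×2 = 44
F: 5×1 + 6×3 + 11×3 + 1×5 + 3×1 = 64

B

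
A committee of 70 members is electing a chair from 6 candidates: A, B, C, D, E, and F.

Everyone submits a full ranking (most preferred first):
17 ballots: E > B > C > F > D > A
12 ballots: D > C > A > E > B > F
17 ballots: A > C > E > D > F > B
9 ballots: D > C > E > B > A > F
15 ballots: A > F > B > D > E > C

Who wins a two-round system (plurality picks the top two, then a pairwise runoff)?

Round 1 first-place votes: A 32, B 0, C 0, D 21, E 17, F 0. A and D advance.
Runoff: A is ranked above D on 32 ballots, D above A on 38.

D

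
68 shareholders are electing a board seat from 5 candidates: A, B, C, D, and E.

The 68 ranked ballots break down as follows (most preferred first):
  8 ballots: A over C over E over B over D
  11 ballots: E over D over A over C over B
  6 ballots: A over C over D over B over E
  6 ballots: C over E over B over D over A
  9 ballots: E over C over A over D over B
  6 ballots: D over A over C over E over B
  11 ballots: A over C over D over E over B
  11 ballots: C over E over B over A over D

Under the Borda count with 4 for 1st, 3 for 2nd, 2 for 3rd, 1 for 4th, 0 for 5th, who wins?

C

A: 8×4 + 11×2 + 6×4 + 6×0 + 9×2 + 6×3 + 11×4 + 11×1 = 169
B: 8×1 + 11×0 + 6×1 + 6×2 + 9×0 + 6×0 + 11×0 + 11×2 = 48
C: 8×3 + 11×1 + 6×3 + 6×4 + 9×3 + 6×2 + 11×3 + 11×4 = 193
D: 8×0 + 11×3 + 6×2 + 6×1 + 9×1 + 6×4 + 11×2 + 11×0 = 106
E: 8×2 + 11×4 + 6×0 + 6×3 + 9×4 + 6×1 + 11×1 + 11×3 = 164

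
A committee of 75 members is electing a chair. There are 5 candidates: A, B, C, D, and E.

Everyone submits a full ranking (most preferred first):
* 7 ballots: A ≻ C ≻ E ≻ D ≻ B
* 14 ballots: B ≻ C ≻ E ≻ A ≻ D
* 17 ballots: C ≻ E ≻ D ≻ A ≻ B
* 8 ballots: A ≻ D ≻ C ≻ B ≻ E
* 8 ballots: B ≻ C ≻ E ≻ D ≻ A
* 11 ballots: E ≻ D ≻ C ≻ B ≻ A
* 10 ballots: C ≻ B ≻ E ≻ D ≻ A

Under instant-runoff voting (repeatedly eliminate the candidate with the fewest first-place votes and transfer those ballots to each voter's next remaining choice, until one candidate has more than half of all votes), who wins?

C

Round 1: A 15, B 22, C 27, D 0, E 11. D eliminated.
Round 2: A 15, B 22, C 27, E 11. E eliminated.
Round 3: A 15, B 22, C 38. C has a majority (≥38).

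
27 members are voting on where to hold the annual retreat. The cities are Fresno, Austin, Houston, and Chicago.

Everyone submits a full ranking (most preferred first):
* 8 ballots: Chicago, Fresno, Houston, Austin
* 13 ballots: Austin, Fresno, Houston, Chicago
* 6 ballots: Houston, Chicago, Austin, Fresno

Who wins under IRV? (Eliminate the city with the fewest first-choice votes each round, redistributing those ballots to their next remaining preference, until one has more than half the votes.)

Round 1: Fresno 0, Austin 13, Houston 6, Chicago 8. Fresno eliminated.
Round 2: Austin 13, Houston 6, Chicago 8. Houston eliminated.
Round 3: Austin 13, Chicago 14. Chicago has a majority (≥14).

Chicago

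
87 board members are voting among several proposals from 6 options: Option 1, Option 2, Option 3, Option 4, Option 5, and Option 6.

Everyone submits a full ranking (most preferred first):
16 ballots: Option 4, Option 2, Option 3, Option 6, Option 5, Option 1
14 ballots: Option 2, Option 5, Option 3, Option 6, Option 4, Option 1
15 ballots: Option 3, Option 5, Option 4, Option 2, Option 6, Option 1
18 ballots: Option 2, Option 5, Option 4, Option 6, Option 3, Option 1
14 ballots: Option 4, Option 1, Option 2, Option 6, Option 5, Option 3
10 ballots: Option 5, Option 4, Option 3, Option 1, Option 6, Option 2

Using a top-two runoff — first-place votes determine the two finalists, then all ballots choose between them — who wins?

Option 4

Round 1 first-place votes: Option 1 0, Option 2 32, Option 3 15, Option 4 30, Option 5 10, Option 6 0. Option 2 and Option 4 advance.
Runoff: Option 2 is ranked above Option 4 on 32 ballots, Option 4 above Option 2 on 55.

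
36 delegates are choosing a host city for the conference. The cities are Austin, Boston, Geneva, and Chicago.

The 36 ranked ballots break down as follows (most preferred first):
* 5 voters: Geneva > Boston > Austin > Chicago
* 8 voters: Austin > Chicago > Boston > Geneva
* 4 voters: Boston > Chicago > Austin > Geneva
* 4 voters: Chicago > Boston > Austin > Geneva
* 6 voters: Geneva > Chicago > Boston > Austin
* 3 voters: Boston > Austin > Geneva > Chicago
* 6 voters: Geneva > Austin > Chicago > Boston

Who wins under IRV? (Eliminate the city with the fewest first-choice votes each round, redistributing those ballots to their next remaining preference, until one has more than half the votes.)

Round 1: Austin 8, Boston 7, Geneva 17, Chicago 4. Chicago eliminated.
Round 2: Austin 8, Boston 11, Geneva 17. Austin eliminated.
Round 3: Boston 19, Geneva 17. Boston has a majority (≥19).

Boston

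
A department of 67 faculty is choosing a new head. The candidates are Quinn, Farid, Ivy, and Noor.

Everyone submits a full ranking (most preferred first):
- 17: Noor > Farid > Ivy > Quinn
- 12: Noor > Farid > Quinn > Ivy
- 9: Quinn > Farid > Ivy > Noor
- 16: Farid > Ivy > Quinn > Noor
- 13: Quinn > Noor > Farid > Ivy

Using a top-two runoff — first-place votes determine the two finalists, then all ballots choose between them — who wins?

Quinn

Round 1 first-place votes: Quinn 22, Farid 16, Ivy 0, Noor 29. Noor and Quinn advance.
Runoff: Noor is ranked above Quinn on 29 ballots, Quinn above Noor on 38.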